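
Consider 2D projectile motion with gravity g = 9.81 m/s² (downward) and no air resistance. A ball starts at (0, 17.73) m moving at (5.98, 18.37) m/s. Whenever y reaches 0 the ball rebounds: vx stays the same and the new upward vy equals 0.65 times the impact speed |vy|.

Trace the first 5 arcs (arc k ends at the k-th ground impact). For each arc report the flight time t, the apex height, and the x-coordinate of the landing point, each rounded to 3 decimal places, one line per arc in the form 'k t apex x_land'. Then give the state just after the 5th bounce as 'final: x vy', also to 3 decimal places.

Arc 1: start y=17.730, vy=18.370 → t=4.541, apex=34.930, x_land=27.156, impact vy=-26.179
  bounce: vy ← 0.65·26.179 = 17.016
Arc 2: start y=0.000, vy=17.016 → t=3.469, apex=14.758, x_land=47.901, impact vy=-17.016
  bounce: vy ← 0.65·17.016 = 11.060
Arc 3: start y=0.000, vy=11.060 → t=2.255, apex=6.235, x_land=61.386, impact vy=-11.060
  bounce: vy ← 0.65·11.060 = 7.189
Arc 4: start y=0.000, vy=7.189 → t=1.466, apex=2.634, x_land=70.151, impact vy=-7.189
  bounce: vy ← 0.65·7.189 = 4.673
Arc 5: start y=0.000, vy=4.673 → t=0.953, apex=1.113, x_land=75.848, impact vy=-4.673
  bounce: vy ← 0.65·4.673 = 3.037

1 4.541 34.930 27.156
2 3.469 14.758 47.901
3 2.255 6.235 61.386
4 1.466 2.634 70.151
5 0.953 1.113 75.848
final: 75.848 3.037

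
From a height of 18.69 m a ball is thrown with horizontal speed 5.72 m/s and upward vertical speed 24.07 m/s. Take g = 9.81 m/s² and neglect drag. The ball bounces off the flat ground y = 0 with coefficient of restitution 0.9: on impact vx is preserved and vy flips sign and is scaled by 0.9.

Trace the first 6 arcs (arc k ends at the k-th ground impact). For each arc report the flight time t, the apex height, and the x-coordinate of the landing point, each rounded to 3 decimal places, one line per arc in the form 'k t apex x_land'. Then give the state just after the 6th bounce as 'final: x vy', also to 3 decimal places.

1 5.589 48.219 31.969
2 5.644 39.058 64.251
3 5.079 31.637 93.305
4 4.571 25.626 119.453
5 4.114 20.757 142.987
6 3.703 16.813 164.167
final: 164.167 16.346

Arc 1: start y=18.690, vy=24.070 → t=5.589, apex=48.219, x_land=31.969, impact vy=-30.758
  bounce: vy ← 0.9·30.758 = 27.682
Arc 2: start y=0.000, vy=27.682 → t=5.644, apex=39.058, x_land=64.251, impact vy=-27.682
  bounce: vy ← 0.9·27.682 = 24.914
Arc 3: start y=0.000, vy=24.914 → t=5.079, apex=31.637, x_land=93.305, impact vy=-24.914
  bounce: vy ← 0.9·24.914 = 22.423
Arc 4: start y=0.000, vy=22.423 → t=4.571, apex=25.626, x_land=119.453, impact vy=-22.423
  bounce: vy ← 0.9·22.423 = 20.180
Arc 5: start y=0.000, vy=20.180 → t=4.114, apex=20.757, x_land=142.987, impact vy=-20.180
  bounce: vy ← 0.9·20.180 = 18.162
Arc 6: start y=0.000, vy=18.162 → t=3.703, apex=16.813, x_land=164.167, impact vy=-18.162
  bounce: vy ← 0.9·18.162 = 16.346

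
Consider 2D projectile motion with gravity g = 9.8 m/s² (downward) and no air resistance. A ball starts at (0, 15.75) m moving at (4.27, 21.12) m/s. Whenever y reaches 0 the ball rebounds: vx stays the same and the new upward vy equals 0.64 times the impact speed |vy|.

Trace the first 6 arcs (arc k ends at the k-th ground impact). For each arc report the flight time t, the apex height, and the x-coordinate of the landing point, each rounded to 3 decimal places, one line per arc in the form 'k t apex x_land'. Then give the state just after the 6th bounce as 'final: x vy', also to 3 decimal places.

Arc 1: start y=15.750, vy=21.120 → t=4.958, apex=38.508, x_land=21.173, impact vy=-27.473
  bounce: vy ← 0.64·27.473 = 17.583
Arc 2: start y=0.000, vy=17.583 → t=3.588, apex=15.773, x_land=36.495, impact vy=-17.583
  bounce: vy ← 0.64·17.583 = 11.253
Arc 3: start y=0.000, vy=11.253 → t=2.297, apex=6.461, x_land=46.301, impact vy=-11.253
  bounce: vy ← 0.64·11.253 = 7.202
Arc 4: start y=0.000, vy=7.202 → t=1.470, apex=2.646, x_land=52.576, impact vy=-7.202
  bounce: vy ← 0.64·7.202 = 4.609
Arc 5: start y=0.000, vy=4.609 → t=0.941, apex=1.084, x_land=56.593, impact vy=-4.609
  bounce: vy ← 0.64·4.609 = 2.950
Arc 6: start y=0.000, vy=2.950 → t=0.602, apex=0.444, x_land=59.164, impact vy=-2.950
  bounce: vy ← 0.64·2.950 = 1.888

1 4.958 38.508 21.173
2 3.588 15.773 36.495
3 2.297 6.461 46.301
4 1.470 2.646 52.576
5 0.941 1.084 56.593
6 0.602 0.444 59.164
final: 59.164 1.888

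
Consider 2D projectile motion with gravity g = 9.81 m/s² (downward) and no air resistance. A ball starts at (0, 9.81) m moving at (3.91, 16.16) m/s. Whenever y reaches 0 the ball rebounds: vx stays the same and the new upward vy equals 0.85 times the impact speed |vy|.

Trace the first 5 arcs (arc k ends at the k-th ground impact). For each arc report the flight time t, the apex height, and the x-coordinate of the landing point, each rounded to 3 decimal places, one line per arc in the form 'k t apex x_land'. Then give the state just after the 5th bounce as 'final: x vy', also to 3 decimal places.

Arc 1: start y=9.810, vy=16.160 → t=3.818, apex=23.120, x_land=14.930, impact vy=-21.298
  bounce: vy ← 0.85·21.298 = 18.104
Arc 2: start y=0.000, vy=18.104 → t=3.691, apex=16.704, x_land=29.361, impact vy=-18.104
  bounce: vy ← 0.85·18.104 = 15.388
Arc 3: start y=0.000, vy=15.388 → t=3.137, apex=12.069, x_land=41.628, impact vy=-15.388
  bounce: vy ← 0.85·15.388 = 13.080
Arc 4: start y=0.000, vy=13.080 → t=2.667, apex=8.720, x_land=52.054, impact vy=-13.080
  bounce: vy ← 0.85·13.080 = 11.118
Arc 5: start y=0.000, vy=11.118 → t=2.267, apex=6.300, x_land=60.917, impact vy=-11.118
  bounce: vy ← 0.85·11.118 = 9.450

1 3.818 23.120 14.930
2 3.691 16.704 29.361
3 3.137 12.069 41.628
4 2.667 8.720 52.054
5 2.267 6.300 60.917
final: 60.917 9.450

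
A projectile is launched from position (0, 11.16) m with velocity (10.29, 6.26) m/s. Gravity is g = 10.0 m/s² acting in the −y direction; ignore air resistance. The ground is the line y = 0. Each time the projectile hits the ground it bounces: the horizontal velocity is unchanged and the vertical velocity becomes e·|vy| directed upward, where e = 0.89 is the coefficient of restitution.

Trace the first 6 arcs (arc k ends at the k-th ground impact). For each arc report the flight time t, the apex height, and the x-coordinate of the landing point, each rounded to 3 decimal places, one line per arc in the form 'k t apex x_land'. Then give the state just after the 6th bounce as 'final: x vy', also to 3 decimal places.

Arc 1: start y=11.160, vy=6.260 → t=2.246, apex=13.119, x_land=23.110, impact vy=-16.198
  bounce: vy ← 0.89·16.198 = 14.417
Arc 2: start y=0.000, vy=14.417 → t=2.883, apex=10.392, x_land=52.779, impact vy=-14.417
  bounce: vy ← 0.89·14.417 = 12.831
Arc 3: start y=0.000, vy=12.831 → t=2.566, apex=8.231, x_land=79.185, impact vy=-12.831
  bounce: vy ← 0.89·12.831 = 11.419
Arc 4: start y=0.000, vy=11.419 → t=2.284, apex=6.520, x_land=102.686, impact vy=-11.419
  bounce: vy ← 0.89·11.419 = 10.163
Arc 5: start y=0.000, vy=10.163 → t=2.033, apex=5.165, x_land=123.602, impact vy=-10.163
  bounce: vy ← 0.89·10.163 = 9.045
Arc 6: start y=0.000, vy=9.045 → t=1.809, apex=4.091, x_land=142.217, impact vy=-9.045
  bounce: vy ← 0.89·9.045 = 8.050

1 2.246 13.119 23.110
2 2.883 10.392 52.779
3 2.566 8.231 79.185
4 2.284 6.520 102.686
5 2.033 5.165 123.602
6 1.809 4.091 142.217
final: 142.217 8.050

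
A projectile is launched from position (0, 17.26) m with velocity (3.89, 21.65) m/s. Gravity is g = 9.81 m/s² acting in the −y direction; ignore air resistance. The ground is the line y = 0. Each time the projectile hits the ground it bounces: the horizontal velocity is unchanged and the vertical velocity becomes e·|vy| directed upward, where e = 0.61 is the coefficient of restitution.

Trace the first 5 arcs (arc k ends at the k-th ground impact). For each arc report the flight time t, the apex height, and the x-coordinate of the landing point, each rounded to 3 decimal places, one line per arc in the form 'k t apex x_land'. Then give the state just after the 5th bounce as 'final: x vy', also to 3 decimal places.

Arc 1: start y=17.260, vy=21.650 → t=5.103, apex=41.150, x_land=19.852, impact vy=-28.414
  bounce: vy ← 0.61·28.414 = 17.333
Arc 2: start y=0.000, vy=17.333 → t=3.534, apex=15.312, x_land=33.598, impact vy=-17.333
  bounce: vy ← 0.61·17.333 = 10.573
Arc 3: start y=0.000, vy=10.573 → t=2.156, apex=5.698, x_land=41.983, impact vy=-10.573
  bounce: vy ← 0.61·10.573 = 6.449
Arc 4: start y=0.000, vy=6.449 → t=1.315, apex=2.120, x_land=47.098, impact vy=-6.449
  bounce: vy ← 0.61·6.449 = 3.934
Arc 5: start y=0.000, vy=3.934 → t=0.802, apex=0.789, x_land=50.218, impact vy=-3.934
  bounce: vy ← 0.61·3.934 = 2.400

1 5.103 41.150 19.852
2 3.534 15.312 33.598
3 2.156 5.698 41.983
4 1.315 2.120 47.098
5 0.802 0.789 50.218
final: 50.218 2.400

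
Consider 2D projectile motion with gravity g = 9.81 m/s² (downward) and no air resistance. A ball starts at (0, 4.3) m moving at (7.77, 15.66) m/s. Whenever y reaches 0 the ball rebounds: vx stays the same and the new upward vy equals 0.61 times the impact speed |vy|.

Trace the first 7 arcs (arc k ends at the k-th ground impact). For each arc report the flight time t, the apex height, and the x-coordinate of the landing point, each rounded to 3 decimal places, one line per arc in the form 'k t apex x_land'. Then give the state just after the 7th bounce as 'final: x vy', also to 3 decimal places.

Arc 1: start y=4.300, vy=15.660 → t=3.447, apex=16.799, x_land=26.783, impact vy=-18.155
  bounce: vy ← 0.61·18.155 = 11.075
Arc 2: start y=0.000, vy=11.075 → t=2.258, apex=6.251, x_land=44.326, impact vy=-11.075
  bounce: vy ← 0.61·11.075 = 6.755
Arc 3: start y=0.000, vy=6.755 → t=1.377, apex=2.326, x_land=55.027, impact vy=-6.755
  bounce: vy ← 0.61·6.755 = 4.121
Arc 4: start y=0.000, vy=4.121 → t=0.840, apex=0.866, x_land=61.555, impact vy=-4.121
  bounce: vy ← 0.61·4.121 = 2.514
Arc 5: start y=0.000, vy=2.514 → t=0.512, apex=0.322, x_land=65.537, impact vy=-2.514
  bounce: vy ← 0.61·2.514 = 1.533
Arc 6: start y=0.000, vy=1.533 → t=0.313, apex=0.120, x_land=67.966, impact vy=-1.533
  bounce: vy ← 0.61·1.533 = 0.935
Arc 7: start y=0.000, vy=0.935 → t=0.191, apex=0.045, x_land=69.448, impact vy=-0.935
  bounce: vy ← 0.61·0.935 = 0.571

1 3.447 16.799 26.783
2 2.258 6.251 44.326
3 1.377 2.326 55.027
4 0.840 0.866 61.555
5 0.512 0.322 65.537
6 0.313 0.120 67.966
7 0.191 0.045 69.448
final: 69.448 0.571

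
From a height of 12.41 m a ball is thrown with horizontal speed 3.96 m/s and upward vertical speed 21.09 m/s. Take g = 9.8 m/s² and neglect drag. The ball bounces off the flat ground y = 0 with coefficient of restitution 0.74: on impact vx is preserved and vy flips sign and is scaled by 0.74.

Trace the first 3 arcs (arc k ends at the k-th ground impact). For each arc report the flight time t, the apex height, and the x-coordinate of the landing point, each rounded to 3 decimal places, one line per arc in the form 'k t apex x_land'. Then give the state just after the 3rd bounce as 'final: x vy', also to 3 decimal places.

1 4.829 35.103 19.121
2 3.961 19.223 34.808
3 2.931 10.526 46.416
final: 46.416 10.629

Arc 1: start y=12.410, vy=21.090 → t=4.829, apex=35.103, x_land=19.121, impact vy=-26.230
  bounce: vy ← 0.74·26.230 = 19.410
Arc 2: start y=0.000, vy=19.410 → t=3.961, apex=19.223, x_land=34.808, impact vy=-19.410
  bounce: vy ← 0.74·19.410 = 14.364
Arc 3: start y=0.000, vy=14.364 → t=2.931, apex=10.526, x_land=46.416, impact vy=-14.364
  bounce: vy ← 0.74·14.364 = 10.629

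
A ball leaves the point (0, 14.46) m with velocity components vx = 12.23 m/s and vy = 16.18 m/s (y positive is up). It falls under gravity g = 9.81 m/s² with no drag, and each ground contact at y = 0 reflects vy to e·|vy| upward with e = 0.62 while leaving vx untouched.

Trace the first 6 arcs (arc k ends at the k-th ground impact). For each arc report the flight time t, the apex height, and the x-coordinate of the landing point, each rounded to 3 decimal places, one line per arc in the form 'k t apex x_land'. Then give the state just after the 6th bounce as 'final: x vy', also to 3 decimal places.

Arc 1: start y=14.460, vy=16.180 → t=4.030, apex=27.803, x_land=49.289, impact vy=-23.356
  bounce: vy ← 0.62·23.356 = 14.481
Arc 2: start y=0.000, vy=14.481 → t=2.952, apex=10.688, x_land=85.395, impact vy=-14.481
  bounce: vy ← 0.62·14.481 = 8.978
Arc 3: start y=0.000, vy=8.978 → t=1.830, apex=4.108, x_land=107.780, impact vy=-8.978
  bounce: vy ← 0.62·8.978 = 5.566
Arc 4: start y=0.000, vy=5.566 → t=1.135, apex=1.579, x_land=121.659, impact vy=-5.566
  bounce: vy ← 0.62·5.566 = 3.451
Arc 5: start y=0.000, vy=3.451 → t=0.704, apex=0.607, x_land=130.264, impact vy=-3.451
  bounce: vy ← 0.62·3.451 = 2.140
Arc 6: start y=0.000, vy=2.140 → t=0.436, apex=0.233, x_land=135.599, impact vy=-2.140
  bounce: vy ← 0.62·2.140 = 1.327

1 4.030 27.803 49.289
2 2.952 10.688 85.395
3 1.830 4.108 107.780
4 1.135 1.579 121.659
5 0.704 0.607 130.264
6 0.436 0.233 135.599
final: 135.599 1.327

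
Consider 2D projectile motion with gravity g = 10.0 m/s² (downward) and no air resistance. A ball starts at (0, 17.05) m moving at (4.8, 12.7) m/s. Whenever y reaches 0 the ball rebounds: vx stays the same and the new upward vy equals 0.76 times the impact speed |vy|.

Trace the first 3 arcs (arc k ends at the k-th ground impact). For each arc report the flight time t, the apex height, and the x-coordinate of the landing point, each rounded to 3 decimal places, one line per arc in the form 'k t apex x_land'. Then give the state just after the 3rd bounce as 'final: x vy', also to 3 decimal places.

Arc 1: start y=17.050, vy=12.700 → t=3.511, apex=25.114, x_land=16.854, impact vy=-22.412
  bounce: vy ← 0.76·22.412 = 17.033
Arc 2: start y=0.000, vy=17.033 → t=3.407, apex=14.506, x_land=33.205, impact vy=-17.033
  bounce: vy ← 0.76·17.033 = 12.945
Arc 3: start y=0.000, vy=12.945 → t=2.589, apex=8.379, x_land=45.633, impact vy=-12.945
  bounce: vy ← 0.76·12.945 = 9.838

1 3.511 25.114 16.854
2 3.407 14.506 33.205
3 2.589 8.379 45.633
final: 45.633 9.838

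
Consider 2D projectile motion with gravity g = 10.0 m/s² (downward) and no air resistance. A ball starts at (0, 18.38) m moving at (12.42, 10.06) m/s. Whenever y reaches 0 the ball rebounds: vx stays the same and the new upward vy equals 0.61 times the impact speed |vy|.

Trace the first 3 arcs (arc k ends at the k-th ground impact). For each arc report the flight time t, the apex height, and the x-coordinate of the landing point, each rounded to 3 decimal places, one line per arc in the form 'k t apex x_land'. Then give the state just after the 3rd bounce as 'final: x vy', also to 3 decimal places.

Arc 1: start y=18.380, vy=10.060 → t=3.171, apex=23.440, x_land=39.386, impact vy=-21.652
  bounce: vy ← 0.61·21.652 = 13.208
Arc 2: start y=0.000, vy=13.208 → t=2.642, apex=8.722, x_land=72.194, impact vy=-13.208
  bounce: vy ← 0.61·13.208 = 8.057
Arc 3: start y=0.000, vy=8.057 → t=1.611, apex=3.245, x_land=92.207, impact vy=-8.057
  bounce: vy ← 0.61·8.057 = 4.915

1 3.171 23.440 39.386
2 2.642 8.722 72.194
3 1.611 3.245 92.207
final: 92.207 4.915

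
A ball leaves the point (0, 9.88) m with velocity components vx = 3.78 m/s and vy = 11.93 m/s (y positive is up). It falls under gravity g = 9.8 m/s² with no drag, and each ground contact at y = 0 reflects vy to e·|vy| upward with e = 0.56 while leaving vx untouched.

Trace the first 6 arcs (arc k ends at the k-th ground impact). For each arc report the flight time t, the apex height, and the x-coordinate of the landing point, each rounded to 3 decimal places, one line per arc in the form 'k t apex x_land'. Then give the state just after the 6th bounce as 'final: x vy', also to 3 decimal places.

1 3.088 17.141 11.672
2 2.095 5.376 19.590
3 1.173 1.686 24.024
4 0.657 0.529 26.507
5 0.368 0.166 27.898
6 0.206 0.052 28.677
final: 28.677 0.565

Arc 1: start y=9.880, vy=11.930 → t=3.088, apex=17.141, x_land=11.672, impact vy=-18.330
  bounce: vy ← 0.56·18.330 = 10.265
Arc 2: start y=0.000, vy=10.265 → t=2.095, apex=5.376, x_land=19.590, impact vy=-10.265
  bounce: vy ← 0.56·10.265 = 5.748
Arc 3: start y=0.000, vy=5.748 → t=1.173, apex=1.686, x_land=24.024, impact vy=-5.748
  bounce: vy ← 0.56·5.748 = 3.219
Arc 4: start y=0.000, vy=3.219 → t=0.657, apex=0.529, x_land=26.507, impact vy=-3.219
  bounce: vy ← 0.56·3.219 = 1.803
Arc 5: start y=0.000, vy=1.803 → t=0.368, apex=0.166, x_land=27.898, impact vy=-1.803
  bounce: vy ← 0.56·1.803 = 1.009
Arc 6: start y=0.000, vy=1.009 → t=0.206, apex=0.052, x_land=28.677, impact vy=-1.009
  bounce: vy ← 0.56·1.009 = 0.565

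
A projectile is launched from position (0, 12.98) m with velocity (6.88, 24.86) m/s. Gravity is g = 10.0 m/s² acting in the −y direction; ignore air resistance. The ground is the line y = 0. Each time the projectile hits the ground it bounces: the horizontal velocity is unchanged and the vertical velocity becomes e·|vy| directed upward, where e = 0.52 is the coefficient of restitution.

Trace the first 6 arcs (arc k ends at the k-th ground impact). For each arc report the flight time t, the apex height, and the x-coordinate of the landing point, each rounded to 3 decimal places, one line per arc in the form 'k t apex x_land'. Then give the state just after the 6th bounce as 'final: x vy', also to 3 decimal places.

Arc 1: start y=12.980, vy=24.860 → t=5.448, apex=43.881, x_land=37.485, impact vy=-29.625
  bounce: vy ← 0.52·29.625 = 15.405
Arc 2: start y=0.000, vy=15.405 → t=3.081, apex=11.865, x_land=58.682, impact vy=-15.405
  bounce: vy ← 0.52·15.405 = 8.011
Arc 3: start y=0.000, vy=8.011 → t=1.602, apex=3.208, x_land=69.705, impact vy=-8.011
  bounce: vy ← 0.52·8.011 = 4.165
Arc 4: start y=0.000, vy=4.165 → t=0.833, apex=0.868, x_land=75.437, impact vy=-4.165
  bounce: vy ← 0.52·4.165 = 2.166
Arc 5: start y=0.000, vy=2.166 → t=0.433, apex=0.235, x_land=78.417, impact vy=-2.166
  bounce: vy ← 0.52·2.166 = 1.126
Arc 6: start y=0.000, vy=1.126 → t=0.225, apex=0.063, x_land=79.967, impact vy=-1.126
  bounce: vy ← 0.52·1.126 = 0.586

1 5.448 43.881 37.485
2 3.081 11.865 58.682
3 1.602 3.208 69.705
4 0.833 0.868 75.437
5 0.433 0.235 78.417
6 0.225 0.063 79.967
final: 79.967 0.586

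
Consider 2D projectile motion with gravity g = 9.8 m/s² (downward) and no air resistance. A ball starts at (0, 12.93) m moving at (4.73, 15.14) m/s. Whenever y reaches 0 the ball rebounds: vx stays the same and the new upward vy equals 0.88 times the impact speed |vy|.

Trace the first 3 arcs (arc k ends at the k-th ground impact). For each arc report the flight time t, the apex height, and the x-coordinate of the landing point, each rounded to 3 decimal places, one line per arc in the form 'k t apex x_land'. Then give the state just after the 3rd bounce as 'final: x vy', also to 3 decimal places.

1 3.787 24.625 17.911
2 3.945 19.070 36.573
3 3.472 14.767 52.996
final: 52.996 14.971

Arc 1: start y=12.930, vy=15.140 → t=3.787, apex=24.625, x_land=17.911, impact vy=-21.969
  bounce: vy ← 0.88·21.969 = 19.333
Arc 2: start y=0.000, vy=19.333 → t=3.945, apex=19.070, x_land=36.573, impact vy=-19.333
  bounce: vy ← 0.88·19.333 = 17.013
Arc 3: start y=0.000, vy=17.013 → t=3.472, apex=14.767, x_land=52.996, impact vy=-17.013
  bounce: vy ← 0.88·17.013 = 14.971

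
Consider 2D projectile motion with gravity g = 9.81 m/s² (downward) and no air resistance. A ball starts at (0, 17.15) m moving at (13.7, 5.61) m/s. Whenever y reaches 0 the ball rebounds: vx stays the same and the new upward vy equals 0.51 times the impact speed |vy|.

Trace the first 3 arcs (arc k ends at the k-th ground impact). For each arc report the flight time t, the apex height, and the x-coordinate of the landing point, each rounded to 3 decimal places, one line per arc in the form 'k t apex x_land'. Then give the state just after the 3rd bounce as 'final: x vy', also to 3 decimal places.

Arc 1: start y=17.150, vy=5.610 → t=2.527, apex=18.754, x_land=34.623, impact vy=-19.182
  bounce: vy ← 0.51·19.182 = 9.783
Arc 2: start y=0.000, vy=9.783 → t=1.994, apex=4.878, x_land=61.947, impact vy=-9.783
  bounce: vy ← 0.51·9.783 = 4.989
Arc 3: start y=0.000, vy=4.989 → t=1.017, apex=1.269, x_land=75.883, impact vy=-4.989
  bounce: vy ← 0.51·4.989 = 2.545

1 2.527 18.754 34.623
2 1.994 4.878 61.947
3 1.017 1.269 75.883
final: 75.883 2.545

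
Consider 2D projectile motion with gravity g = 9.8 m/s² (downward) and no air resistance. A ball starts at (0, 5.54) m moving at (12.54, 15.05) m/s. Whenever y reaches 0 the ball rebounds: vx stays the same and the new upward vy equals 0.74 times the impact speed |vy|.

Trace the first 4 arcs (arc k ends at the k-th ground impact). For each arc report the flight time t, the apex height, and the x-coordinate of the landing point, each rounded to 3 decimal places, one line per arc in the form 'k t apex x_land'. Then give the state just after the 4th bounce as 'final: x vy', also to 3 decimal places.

Arc 1: start y=5.540, vy=15.050 → t=3.404, apex=17.096, x_land=42.681, impact vy=-18.305
  bounce: vy ← 0.74·18.305 = 13.546
Arc 2: start y=0.000, vy=13.546 → t=2.764, apex=9.362, x_land=77.348, impact vy=-13.546
  bounce: vy ← 0.74·13.546 = 10.024
Arc 3: start y=0.000, vy=10.024 → t=2.046, apex=5.127, x_land=103.001, impact vy=-10.024
  bounce: vy ← 0.74·10.024 = 7.418
Arc 4: start y=0.000, vy=7.418 → t=1.514, apex=2.807, x_land=121.985, impact vy=-7.418
  bounce: vy ← 0.74·7.418 = 5.489

1 3.404 17.096 42.681
2 2.764 9.362 77.348
3 2.046 5.127 103.001
4 1.514 2.807 121.985
final: 121.985 5.489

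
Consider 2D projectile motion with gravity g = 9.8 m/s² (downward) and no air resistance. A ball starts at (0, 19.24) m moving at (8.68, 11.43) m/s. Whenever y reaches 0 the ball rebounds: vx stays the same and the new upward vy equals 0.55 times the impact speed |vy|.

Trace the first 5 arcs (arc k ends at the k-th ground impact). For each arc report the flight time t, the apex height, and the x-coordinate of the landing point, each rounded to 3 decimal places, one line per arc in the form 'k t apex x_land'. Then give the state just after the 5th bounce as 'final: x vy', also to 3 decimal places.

1 3.466 25.906 30.082
2 2.529 7.836 52.036
3 1.391 2.371 64.110
4 0.765 0.717 70.751
5 0.421 0.217 74.404
final: 74.404 1.134

Arc 1: start y=19.240, vy=11.430 → t=3.466, apex=25.906, x_land=30.082, impact vy=-22.533
  bounce: vy ← 0.55·22.533 = 12.393
Arc 2: start y=0.000, vy=12.393 → t=2.529, apex=7.836, x_land=52.036, impact vy=-12.393
  bounce: vy ← 0.55·12.393 = 6.816
Arc 3: start y=0.000, vy=6.816 → t=1.391, apex=2.371, x_land=64.110, impact vy=-6.816
  bounce: vy ← 0.55·6.816 = 3.749
Arc 4: start y=0.000, vy=3.749 → t=0.765, apex=0.717, x_land=70.751, impact vy=-3.749
  bounce: vy ← 0.55·3.749 = 2.062
Arc 5: start y=0.000, vy=2.062 → t=0.421, apex=0.217, x_land=74.404, impact vy=-2.062
  bounce: vy ← 0.55·2.062 = 1.134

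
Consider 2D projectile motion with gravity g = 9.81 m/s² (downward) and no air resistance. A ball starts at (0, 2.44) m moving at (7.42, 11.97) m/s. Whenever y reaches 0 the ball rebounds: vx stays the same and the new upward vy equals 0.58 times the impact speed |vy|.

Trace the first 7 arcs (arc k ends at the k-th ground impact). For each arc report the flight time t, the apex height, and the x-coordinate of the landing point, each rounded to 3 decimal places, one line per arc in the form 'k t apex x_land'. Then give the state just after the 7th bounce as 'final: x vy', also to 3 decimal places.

Arc 1: start y=2.440, vy=11.970 → t=2.630, apex=9.743, x_land=19.511, impact vy=-13.826
  bounce: vy ← 0.58·13.826 = 8.019
Arc 2: start y=0.000, vy=8.019 → t=1.635, apex=3.277, x_land=31.642, impact vy=-8.019
  bounce: vy ← 0.58·8.019 = 4.651
Arc 3: start y=0.000, vy=4.651 → t=0.948, apex=1.103, x_land=38.678, impact vy=-4.651
  bounce: vy ← 0.58·4.651 = 2.698
Arc 4: start y=0.000, vy=2.698 → t=0.550, apex=0.371, x_land=42.758, impact vy=-2.698
  bounce: vy ← 0.58·2.698 = 1.565
Arc 5: start y=0.000, vy=1.565 → t=0.319, apex=0.125, x_land=45.125, impact vy=-1.565
  bounce: vy ← 0.58·1.565 = 0.907
Arc 6: start y=0.000, vy=0.907 → t=0.185, apex=0.042, x_land=46.498, impact vy=-0.907
  bounce: vy ← 0.58·0.907 = 0.526
Arc 7: start y=0.000, vy=0.526 → t=0.107, apex=0.014, x_land=47.294, impact vy=-0.526
  bounce: vy ← 0.58·0.526 = 0.305

1 2.630 9.743 19.511
2 1.635 3.277 31.642
3 0.948 1.103 38.678
4 0.550 0.371 42.758
5 0.319 0.125 45.125
6 0.185 0.042 46.498
7 0.107 0.014 47.294
final: 47.294 0.305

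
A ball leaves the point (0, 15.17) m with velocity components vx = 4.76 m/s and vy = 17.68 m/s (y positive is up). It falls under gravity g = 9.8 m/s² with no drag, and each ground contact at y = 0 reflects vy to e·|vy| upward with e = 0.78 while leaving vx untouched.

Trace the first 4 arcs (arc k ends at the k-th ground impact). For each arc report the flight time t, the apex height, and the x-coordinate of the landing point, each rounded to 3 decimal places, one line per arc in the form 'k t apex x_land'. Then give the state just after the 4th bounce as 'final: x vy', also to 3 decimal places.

1 4.324 31.118 20.583
2 3.931 18.932 39.296
3 3.066 11.518 53.892
4 2.392 7.008 65.277
final: 65.277 9.141

Arc 1: start y=15.170, vy=17.680 → t=4.324, apex=31.118, x_land=20.583, impact vy=-24.696
  bounce: vy ← 0.78·24.696 = 19.263
Arc 2: start y=0.000, vy=19.263 → t=3.931, apex=18.932, x_land=39.296, impact vy=-19.263
  bounce: vy ← 0.78·19.263 = 15.025
Arc 3: start y=0.000, vy=15.025 → t=3.066, apex=11.518, x_land=53.892, impact vy=-15.025
  bounce: vy ← 0.78·15.025 = 11.720
Arc 4: start y=0.000, vy=11.720 → t=2.392, apex=7.008, x_land=65.277, impact vy=-11.720
  bounce: vy ← 0.78·11.720 = 9.141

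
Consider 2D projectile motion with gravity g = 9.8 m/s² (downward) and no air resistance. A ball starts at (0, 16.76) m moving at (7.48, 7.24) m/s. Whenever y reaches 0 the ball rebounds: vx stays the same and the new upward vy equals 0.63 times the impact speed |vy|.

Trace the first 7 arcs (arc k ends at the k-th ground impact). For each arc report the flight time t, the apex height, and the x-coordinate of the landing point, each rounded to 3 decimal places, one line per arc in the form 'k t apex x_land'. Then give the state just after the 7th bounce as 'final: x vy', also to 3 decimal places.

1 2.730 19.434 20.423
2 2.509 7.714 39.192
3 1.581 3.061 51.017
4 0.996 1.215 58.467
5 0.627 0.482 63.161
6 0.395 0.191 66.117
7 0.249 0.076 67.980
final: 67.980 0.769

Arc 1: start y=16.760, vy=7.240 → t=2.730, apex=19.434, x_land=20.423, impact vy=-19.517
  bounce: vy ← 0.63·19.517 = 12.296
Arc 2: start y=0.000, vy=12.296 → t=2.509, apex=7.714, x_land=39.192, impact vy=-12.296
  bounce: vy ← 0.63·12.296 = 7.746
Arc 3: start y=0.000, vy=7.746 → t=1.581, apex=3.061, x_land=51.017, impact vy=-7.746
  bounce: vy ← 0.63·7.746 = 4.880
Arc 4: start y=0.000, vy=4.880 → t=0.996, apex=1.215, x_land=58.467, impact vy=-4.880
  bounce: vy ← 0.63·4.880 = 3.075
Arc 5: start y=0.000, vy=3.075 → t=0.627, apex=0.482, x_land=63.161, impact vy=-3.075
  bounce: vy ← 0.63·3.075 = 1.937
Arc 6: start y=0.000, vy=1.937 → t=0.395, apex=0.191, x_land=66.117, impact vy=-1.937
  bounce: vy ← 0.63·1.937 = 1.220
Arc 7: start y=0.000, vy=1.220 → t=0.249, apex=0.076, x_land=67.980, impact vy=-1.220
  bounce: vy ← 0.63·1.220 = 0.769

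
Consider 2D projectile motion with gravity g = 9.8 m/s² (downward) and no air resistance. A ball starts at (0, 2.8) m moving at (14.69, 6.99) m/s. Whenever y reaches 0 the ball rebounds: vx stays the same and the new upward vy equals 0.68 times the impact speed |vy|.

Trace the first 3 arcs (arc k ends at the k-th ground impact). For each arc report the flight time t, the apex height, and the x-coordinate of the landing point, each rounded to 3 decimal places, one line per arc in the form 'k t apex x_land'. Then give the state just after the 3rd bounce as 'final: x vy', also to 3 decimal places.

Arc 1: start y=2.800, vy=6.990 → t=1.753, apex=5.293, x_land=25.745, impact vy=-10.185
  bounce: vy ← 0.68·10.185 = 6.926
Arc 2: start y=0.000, vy=6.926 → t=1.413, apex=2.447, x_land=46.509, impact vy=-6.926
  bounce: vy ← 0.68·6.926 = 4.710
Arc 3: start y=0.000, vy=4.710 → t=0.961, apex=1.132, x_land=60.629, impact vy=-4.710
  bounce: vy ← 0.68·4.710 = 3.203

1 1.753 5.293 25.745
2 1.413 2.447 46.509
3 0.961 1.132 60.629
final: 60.629 3.203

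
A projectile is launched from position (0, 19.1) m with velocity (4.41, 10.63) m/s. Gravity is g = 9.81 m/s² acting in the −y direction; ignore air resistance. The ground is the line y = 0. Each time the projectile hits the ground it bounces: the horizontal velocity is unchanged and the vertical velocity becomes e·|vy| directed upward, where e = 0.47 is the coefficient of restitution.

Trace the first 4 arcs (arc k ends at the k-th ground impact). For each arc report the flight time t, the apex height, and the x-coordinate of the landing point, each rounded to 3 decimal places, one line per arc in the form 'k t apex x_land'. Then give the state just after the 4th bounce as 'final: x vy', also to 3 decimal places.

1 3.335 24.859 14.707
2 2.116 5.491 24.039
3 0.995 1.213 28.425
4 0.467 0.268 30.487
final: 30.487 1.078

Arc 1: start y=19.100, vy=10.630 → t=3.335, apex=24.859, x_land=14.707, impact vy=-22.085
  bounce: vy ← 0.47·22.085 = 10.380
Arc 2: start y=0.000, vy=10.380 → t=2.116, apex=5.491, x_land=24.039, impact vy=-10.380
  bounce: vy ← 0.47·10.380 = 4.879
Arc 3: start y=0.000, vy=4.879 → t=0.995, apex=1.213, x_land=28.425, impact vy=-4.879
  bounce: vy ← 0.47·4.879 = 2.293
Arc 4: start y=0.000, vy=2.293 → t=0.467, apex=0.268, x_land=30.487, impact vy=-2.293
  bounce: vy ← 0.47·2.293 = 1.078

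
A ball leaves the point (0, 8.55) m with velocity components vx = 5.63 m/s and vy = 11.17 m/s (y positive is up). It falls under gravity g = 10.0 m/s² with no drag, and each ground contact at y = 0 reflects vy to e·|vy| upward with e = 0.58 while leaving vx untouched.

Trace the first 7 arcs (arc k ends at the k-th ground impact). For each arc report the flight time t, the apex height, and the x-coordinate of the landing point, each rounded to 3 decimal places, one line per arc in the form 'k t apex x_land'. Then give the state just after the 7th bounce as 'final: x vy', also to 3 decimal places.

1 2.837 14.788 15.971
2 1.995 4.975 27.203
3 1.157 1.674 33.717
4 0.671 0.563 37.495
5 0.389 0.189 39.687
6 0.226 0.064 40.958
7 0.131 0.021 41.695
final: 41.695 0.380

Arc 1: start y=8.550, vy=11.170 → t=2.837, apex=14.788, x_land=15.971, impact vy=-17.198
  bounce: vy ← 0.58·17.198 = 9.975
Arc 2: start y=0.000, vy=9.975 → t=1.995, apex=4.975, x_land=27.203, impact vy=-9.975
  bounce: vy ← 0.58·9.975 = 5.785
Arc 3: start y=0.000, vy=5.785 → t=1.157, apex=1.674, x_land=33.717, impact vy=-5.785
  bounce: vy ← 0.58·5.785 = 3.356
Arc 4: start y=0.000, vy=3.356 → t=0.671, apex=0.563, x_land=37.495, impact vy=-3.356
  bounce: vy ← 0.58·3.356 = 1.946
Arc 5: start y=0.000, vy=1.946 → t=0.389, apex=0.189, x_land=39.687, impact vy=-1.946
  bounce: vy ← 0.58·1.946 = 1.129
Arc 6: start y=0.000, vy=1.129 → t=0.226, apex=0.064, x_land=40.958, impact vy=-1.129
  bounce: vy ← 0.58·1.129 = 0.655
Arc 7: start y=0.000, vy=0.655 → t=0.131, apex=0.021, x_land=41.695, impact vy=-0.655
  bounce: vy ← 0.58·0.655 = 0.380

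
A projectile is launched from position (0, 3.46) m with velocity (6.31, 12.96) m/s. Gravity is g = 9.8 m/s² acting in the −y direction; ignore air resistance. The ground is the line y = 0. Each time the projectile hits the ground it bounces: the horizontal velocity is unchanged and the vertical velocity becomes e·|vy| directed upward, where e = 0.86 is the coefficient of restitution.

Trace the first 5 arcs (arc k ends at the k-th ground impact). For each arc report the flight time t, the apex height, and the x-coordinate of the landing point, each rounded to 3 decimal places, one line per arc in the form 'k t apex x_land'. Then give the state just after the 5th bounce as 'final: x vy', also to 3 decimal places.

Arc 1: start y=3.460, vy=12.960 → t=2.889, apex=12.029, x_land=18.231, impact vy=-15.355
  bounce: vy ← 0.86·15.355 = 13.205
Arc 2: start y=0.000, vy=13.205 → t=2.695, apex=8.897, x_land=35.237, impact vy=-13.205
  bounce: vy ← 0.86·13.205 = 11.357
Arc 3: start y=0.000, vy=11.357 → t=2.318, apex=6.580, x_land=49.861, impact vy=-11.357
  bounce: vy ← 0.86·11.357 = 9.767
Arc 4: start y=0.000, vy=9.767 → t=1.993, apex=4.867, x_land=62.438, impact vy=-9.767
  bounce: vy ← 0.86·9.767 = 8.399
Arc 5: start y=0.000, vy=8.399 → t=1.714, apex=3.599, x_land=73.255, impact vy=-8.399
  bounce: vy ← 0.86·8.399 = 7.223

1 2.889 12.029 18.231
2 2.695 8.897 35.237
3 2.318 6.580 49.861
4 1.993 4.867 62.438
5 1.714 3.599 73.255
final: 73.255 7.223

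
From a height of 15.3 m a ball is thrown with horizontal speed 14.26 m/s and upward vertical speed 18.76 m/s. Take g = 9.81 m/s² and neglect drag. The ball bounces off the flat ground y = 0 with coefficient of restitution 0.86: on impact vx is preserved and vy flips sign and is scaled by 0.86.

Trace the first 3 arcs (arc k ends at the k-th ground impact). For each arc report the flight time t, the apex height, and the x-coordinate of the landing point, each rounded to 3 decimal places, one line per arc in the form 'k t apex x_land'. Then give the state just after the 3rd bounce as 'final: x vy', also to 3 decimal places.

1 4.515 33.238 64.391
2 4.477 24.583 128.238
3 3.851 18.181 183.147
final: 183.147 16.243

Arc 1: start y=15.300, vy=18.760 → t=4.515, apex=33.238, x_land=64.391, impact vy=-25.537
  bounce: vy ← 0.86·25.537 = 21.962
Arc 2: start y=0.000, vy=21.962 → t=4.477, apex=24.583, x_land=128.238, impact vy=-21.962
  bounce: vy ← 0.86·21.962 = 18.887
Arc 3: start y=0.000, vy=18.887 → t=3.851, apex=18.181, x_land=183.147, impact vy=-18.887
  bounce: vy ← 0.86·18.887 = 16.243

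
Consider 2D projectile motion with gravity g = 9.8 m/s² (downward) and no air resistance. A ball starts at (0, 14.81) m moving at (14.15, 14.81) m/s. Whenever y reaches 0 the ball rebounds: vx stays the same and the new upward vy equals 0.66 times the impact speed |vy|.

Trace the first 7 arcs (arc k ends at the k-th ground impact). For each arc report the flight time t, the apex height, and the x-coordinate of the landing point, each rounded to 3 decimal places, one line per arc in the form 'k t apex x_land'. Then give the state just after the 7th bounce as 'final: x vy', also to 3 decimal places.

1 3.815 26.001 53.979
2 3.041 11.326 97.004
3 2.007 4.934 125.401
4 1.325 2.149 144.143
5 0.874 0.936 156.512
6 0.577 0.408 164.676
7 0.381 0.178 170.064
final: 170.064 1.231

Arc 1: start y=14.810, vy=14.810 → t=3.815, apex=26.001, x_land=53.979, impact vy=-22.575
  bounce: vy ← 0.66·22.575 = 14.899
Arc 2: start y=0.000, vy=14.899 → t=3.041, apex=11.326, x_land=97.004, impact vy=-14.899
  bounce: vy ← 0.66·14.899 = 9.833
Arc 3: start y=0.000, vy=9.833 → t=2.007, apex=4.934, x_land=125.401, impact vy=-9.833
  bounce: vy ← 0.66·9.833 = 6.490
Arc 4: start y=0.000, vy=6.490 → t=1.325, apex=2.149, x_land=144.143, impact vy=-6.490
  bounce: vy ← 0.66·6.490 = 4.283
Arc 5: start y=0.000, vy=4.283 → t=0.874, apex=0.936, x_land=156.512, impact vy=-4.283
  bounce: vy ← 0.66·4.283 = 2.827
Arc 6: start y=0.000, vy=2.827 → t=0.577, apex=0.408, x_land=164.676, impact vy=-2.827
  bounce: vy ← 0.66·2.827 = 1.866
Arc 7: start y=0.000, vy=1.866 → t=0.381, apex=0.178, x_land=170.064, impact vy=-1.866
  bounce: vy ← 0.66·1.866 = 1.231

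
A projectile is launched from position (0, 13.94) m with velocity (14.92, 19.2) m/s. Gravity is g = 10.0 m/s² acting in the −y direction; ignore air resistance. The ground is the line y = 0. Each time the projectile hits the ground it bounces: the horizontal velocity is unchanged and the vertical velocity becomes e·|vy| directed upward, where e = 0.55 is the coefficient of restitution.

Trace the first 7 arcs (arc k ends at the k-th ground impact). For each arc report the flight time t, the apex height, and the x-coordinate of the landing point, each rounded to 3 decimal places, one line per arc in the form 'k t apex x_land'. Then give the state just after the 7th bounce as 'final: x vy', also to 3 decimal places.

Arc 1: start y=13.940, vy=19.200 → t=4.464, apex=32.372, x_land=66.610, impact vy=-25.445
  bounce: vy ← 0.55·25.445 = 13.995
Arc 2: start y=0.000, vy=13.995 → t=2.799, apex=9.793, x_land=108.370, impact vy=-13.995
  bounce: vy ← 0.55·13.995 = 7.697
Arc 3: start y=0.000, vy=7.697 → t=1.539, apex=2.962, x_land=131.338, impact vy=-7.697
  bounce: vy ← 0.55·7.697 = 4.233
Arc 4: start y=0.000, vy=4.233 → t=0.847, apex=0.896, x_land=143.971, impact vy=-4.233
  bounce: vy ← 0.55·4.233 = 2.328
Arc 5: start y=0.000, vy=2.328 → t=0.466, apex=0.271, x_land=150.918, impact vy=-2.328
  bounce: vy ← 0.55·2.328 = 1.281
Arc 6: start y=0.000, vy=1.281 → t=0.256, apex=0.082, x_land=154.740, impact vy=-1.281
  bounce: vy ← 0.55·1.281 = 0.704
Arc 7: start y=0.000, vy=0.704 → t=0.141, apex=0.025, x_land=156.842, impact vy=-0.704
  bounce: vy ← 0.55·0.704 = 0.387

1 4.464 32.372 66.610
2 2.799 9.793 108.370
3 1.539 2.962 131.338
4 0.847 0.896 143.971
5 0.466 0.271 150.918
6 0.256 0.082 154.740
7 0.141 0.025 156.842
final: 156.842 0.387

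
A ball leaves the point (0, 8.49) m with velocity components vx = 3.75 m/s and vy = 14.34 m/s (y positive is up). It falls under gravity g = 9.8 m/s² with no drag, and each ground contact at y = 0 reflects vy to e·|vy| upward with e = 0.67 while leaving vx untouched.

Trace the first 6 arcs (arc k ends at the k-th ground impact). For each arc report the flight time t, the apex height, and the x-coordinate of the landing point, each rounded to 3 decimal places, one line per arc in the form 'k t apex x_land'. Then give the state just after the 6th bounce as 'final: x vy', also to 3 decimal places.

1 3.431 18.982 12.868
2 2.637 8.521 22.758
3 1.767 3.825 29.385
4 1.184 1.717 33.824
5 0.793 0.771 36.799
6 0.531 0.346 38.792
final: 38.792 1.745

Arc 1: start y=8.490, vy=14.340 → t=3.431, apex=18.982, x_land=12.868, impact vy=-19.288
  bounce: vy ← 0.67·19.288 = 12.923
Arc 2: start y=0.000, vy=12.923 → t=2.637, apex=8.521, x_land=22.758, impact vy=-12.923
  bounce: vy ← 0.67·12.923 = 8.659
Arc 3: start y=0.000, vy=8.659 → t=1.767, apex=3.825, x_land=29.385, impact vy=-8.659
  bounce: vy ← 0.67·8.659 = 5.801
Arc 4: start y=0.000, vy=5.801 → t=1.184, apex=1.717, x_land=33.824, impact vy=-5.801
  bounce: vy ← 0.67·5.801 = 3.887
Arc 5: start y=0.000, vy=3.887 → t=0.793, apex=0.771, x_land=36.799, impact vy=-3.887
  bounce: vy ← 0.67·3.887 = 2.604
Arc 6: start y=0.000, vy=2.604 → t=0.531, apex=0.346, x_land=38.792, impact vy=-2.604
  bounce: vy ← 0.67·2.604 = 1.745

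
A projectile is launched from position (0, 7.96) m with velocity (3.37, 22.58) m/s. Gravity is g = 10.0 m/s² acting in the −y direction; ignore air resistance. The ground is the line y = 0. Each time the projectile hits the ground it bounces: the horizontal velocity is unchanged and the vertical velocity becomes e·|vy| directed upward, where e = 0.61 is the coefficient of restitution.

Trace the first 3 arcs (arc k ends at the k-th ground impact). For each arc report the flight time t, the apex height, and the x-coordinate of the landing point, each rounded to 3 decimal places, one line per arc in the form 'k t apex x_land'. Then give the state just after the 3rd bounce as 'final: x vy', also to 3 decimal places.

1 4.845 33.453 16.326
2 3.156 12.448 26.961
3 1.925 4.632 33.448
final: 33.448 5.871

Arc 1: start y=7.960, vy=22.580 → t=4.845, apex=33.453, x_land=16.326, impact vy=-25.866
  bounce: vy ← 0.61·25.866 = 15.778
Arc 2: start y=0.000, vy=15.778 → t=3.156, apex=12.448, x_land=26.961, impact vy=-15.778
  bounce: vy ← 0.61·15.778 = 9.625
Arc 3: start y=0.000, vy=9.625 → t=1.925, apex=4.632, x_land=33.448, impact vy=-9.625
  bounce: vy ← 0.61·9.625 = 5.871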